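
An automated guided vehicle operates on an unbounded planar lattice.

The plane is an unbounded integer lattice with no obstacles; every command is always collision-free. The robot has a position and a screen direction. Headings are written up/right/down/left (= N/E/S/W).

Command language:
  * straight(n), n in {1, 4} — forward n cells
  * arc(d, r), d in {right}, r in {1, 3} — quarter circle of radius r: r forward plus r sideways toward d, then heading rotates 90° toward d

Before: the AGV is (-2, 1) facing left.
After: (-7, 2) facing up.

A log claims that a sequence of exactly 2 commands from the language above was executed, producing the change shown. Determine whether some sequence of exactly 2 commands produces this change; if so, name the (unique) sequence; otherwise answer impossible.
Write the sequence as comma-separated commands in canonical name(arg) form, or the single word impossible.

straight(4), arc(right, 1)

key: cell and facing (now N) both changed — the 2 commands mix motion and turning
start: (-2, 1) facing left
[1] after straight(4): (-6, 1) facing left
[2] after arc(right, 1): (-7, 2) facing up
no rival 2-sequence matches.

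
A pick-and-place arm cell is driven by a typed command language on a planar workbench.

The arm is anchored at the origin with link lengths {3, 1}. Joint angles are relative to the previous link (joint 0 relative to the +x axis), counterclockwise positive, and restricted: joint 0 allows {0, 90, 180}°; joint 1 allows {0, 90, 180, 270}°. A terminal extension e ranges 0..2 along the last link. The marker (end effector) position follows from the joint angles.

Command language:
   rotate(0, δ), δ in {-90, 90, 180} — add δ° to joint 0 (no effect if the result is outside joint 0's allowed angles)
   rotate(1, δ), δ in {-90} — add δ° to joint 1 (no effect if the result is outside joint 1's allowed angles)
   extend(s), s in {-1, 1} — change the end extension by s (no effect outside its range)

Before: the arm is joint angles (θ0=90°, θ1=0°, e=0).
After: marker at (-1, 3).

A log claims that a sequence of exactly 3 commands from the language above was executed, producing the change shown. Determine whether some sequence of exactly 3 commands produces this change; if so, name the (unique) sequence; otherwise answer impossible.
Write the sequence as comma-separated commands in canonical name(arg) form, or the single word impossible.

rotate(1, -90), rotate(1, -90), rotate(1, -90)

begin: joint angles (θ0=90°, θ1=0°, e=0)
t=1 rotate(1, -90) ⇒ joint angles (θ0=90°, θ1=270°, e=0)
t=2 rotate(1, -90) ⇒ joint angles (θ0=90°, θ1=180°, e=0)
t=3 rotate(1, -90) ⇒ joint angles (θ0=90°, θ1=90°, e=0)
no rival 3-sequence matches.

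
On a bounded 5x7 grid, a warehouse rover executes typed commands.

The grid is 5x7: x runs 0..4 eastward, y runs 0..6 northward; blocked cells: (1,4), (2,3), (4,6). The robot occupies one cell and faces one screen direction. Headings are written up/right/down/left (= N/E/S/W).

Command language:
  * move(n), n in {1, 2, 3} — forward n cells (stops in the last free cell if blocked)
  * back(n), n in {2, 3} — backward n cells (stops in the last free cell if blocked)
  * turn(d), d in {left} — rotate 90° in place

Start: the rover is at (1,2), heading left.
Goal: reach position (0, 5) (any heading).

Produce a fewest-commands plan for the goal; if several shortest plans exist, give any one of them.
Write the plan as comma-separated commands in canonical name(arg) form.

start: at (1,2), heading left
step 1 (move(1)): at (0,2), heading left
step 2 (turn(left)): at (0,2), heading down
step 3 (back(3)): at (0,5), heading down
nothing shorter than 3 reaches the goal.

move(1), turn(left), back(3)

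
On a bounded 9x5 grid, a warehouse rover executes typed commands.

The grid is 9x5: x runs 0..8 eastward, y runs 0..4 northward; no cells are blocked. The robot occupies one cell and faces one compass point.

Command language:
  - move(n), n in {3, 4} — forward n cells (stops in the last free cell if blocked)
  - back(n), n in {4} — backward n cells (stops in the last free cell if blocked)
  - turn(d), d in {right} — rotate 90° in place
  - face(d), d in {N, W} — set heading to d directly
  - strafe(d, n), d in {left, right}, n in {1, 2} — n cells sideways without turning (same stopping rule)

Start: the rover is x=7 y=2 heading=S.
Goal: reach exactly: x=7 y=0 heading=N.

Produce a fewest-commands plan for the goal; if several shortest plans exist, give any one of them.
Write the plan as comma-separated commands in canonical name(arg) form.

from: x=7 y=2 heading=S
[1] after face(N): x=7 y=2 heading=N
[2] after back(4): x=7 y=0 heading=N
minimal: 2 command(s), checked below 2.

face(N), back(4)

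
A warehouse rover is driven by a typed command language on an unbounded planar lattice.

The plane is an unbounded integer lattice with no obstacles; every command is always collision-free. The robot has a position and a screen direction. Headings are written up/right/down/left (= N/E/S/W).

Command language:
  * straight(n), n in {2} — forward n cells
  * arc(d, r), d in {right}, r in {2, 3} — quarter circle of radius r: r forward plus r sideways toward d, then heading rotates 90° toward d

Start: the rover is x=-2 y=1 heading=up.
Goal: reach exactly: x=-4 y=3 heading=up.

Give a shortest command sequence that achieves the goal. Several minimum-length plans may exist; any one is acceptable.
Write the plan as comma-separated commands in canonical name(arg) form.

straight(2), arc(right, 2), arc(right, 2), arc(right, 3), arc(right, 3)

begin: x=-2 y=1 heading=up
1. straight(2) → x=-2 y=3 heading=up
2. arc(right, 2) → x=0 y=5 heading=right
3. arc(right, 2) → x=2 y=3 heading=down
4. arc(right, 3) → x=-1 y=0 heading=left
5. arc(right, 3) → x=-4 y=3 heading=up
nothing shorter than 5 reaches the goal.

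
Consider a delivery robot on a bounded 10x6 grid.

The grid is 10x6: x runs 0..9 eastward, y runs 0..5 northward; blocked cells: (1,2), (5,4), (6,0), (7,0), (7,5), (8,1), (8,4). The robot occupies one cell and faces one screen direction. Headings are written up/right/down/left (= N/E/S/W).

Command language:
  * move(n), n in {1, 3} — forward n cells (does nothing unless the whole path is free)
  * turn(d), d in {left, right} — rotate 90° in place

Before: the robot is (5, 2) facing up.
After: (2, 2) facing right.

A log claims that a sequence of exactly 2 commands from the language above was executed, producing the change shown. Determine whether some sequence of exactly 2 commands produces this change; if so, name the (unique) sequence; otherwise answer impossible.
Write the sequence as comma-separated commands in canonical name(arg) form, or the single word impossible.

impossible

all 16 sequences checked — none match.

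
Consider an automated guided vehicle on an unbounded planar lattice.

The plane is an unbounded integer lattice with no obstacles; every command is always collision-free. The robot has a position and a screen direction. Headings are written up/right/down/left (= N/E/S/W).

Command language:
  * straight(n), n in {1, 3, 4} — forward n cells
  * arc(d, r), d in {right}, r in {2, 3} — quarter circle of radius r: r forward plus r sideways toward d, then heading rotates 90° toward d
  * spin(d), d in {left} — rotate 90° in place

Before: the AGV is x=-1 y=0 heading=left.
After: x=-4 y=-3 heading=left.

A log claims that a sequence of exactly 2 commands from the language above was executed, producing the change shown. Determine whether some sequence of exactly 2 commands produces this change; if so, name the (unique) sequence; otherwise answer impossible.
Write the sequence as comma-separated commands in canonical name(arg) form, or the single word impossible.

spin(left), arc(right, 3)

key: heading stays W — rotations cancel among the 2 commands
initial: x=-1 y=0 heading=left
1. spin(left) → x=-1 y=0 heading=down
2. arc(right, 3) → x=-4 y=-3 heading=left
no other 2-command option fits: unique.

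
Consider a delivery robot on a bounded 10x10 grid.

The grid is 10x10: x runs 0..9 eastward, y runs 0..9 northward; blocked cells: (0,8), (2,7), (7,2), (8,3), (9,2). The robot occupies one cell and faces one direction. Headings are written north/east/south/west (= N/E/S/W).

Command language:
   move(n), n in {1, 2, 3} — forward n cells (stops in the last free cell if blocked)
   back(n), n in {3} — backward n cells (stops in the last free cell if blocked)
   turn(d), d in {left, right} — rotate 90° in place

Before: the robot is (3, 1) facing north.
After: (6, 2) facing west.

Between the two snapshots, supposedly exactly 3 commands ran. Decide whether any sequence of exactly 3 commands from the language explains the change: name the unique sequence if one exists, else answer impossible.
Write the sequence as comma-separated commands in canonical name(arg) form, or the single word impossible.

key: order matters: swapping move(1) and back(3) lands elsewhere
t0: (3, 1) facing north
[1] after move(1): (3, 2) facing north
[2] after turn(left): (3, 2) facing west
[3] after back(3): (6, 2) facing west
uniquely the one of 216 3-step routes that fits.

move(1), turn(left), back(3)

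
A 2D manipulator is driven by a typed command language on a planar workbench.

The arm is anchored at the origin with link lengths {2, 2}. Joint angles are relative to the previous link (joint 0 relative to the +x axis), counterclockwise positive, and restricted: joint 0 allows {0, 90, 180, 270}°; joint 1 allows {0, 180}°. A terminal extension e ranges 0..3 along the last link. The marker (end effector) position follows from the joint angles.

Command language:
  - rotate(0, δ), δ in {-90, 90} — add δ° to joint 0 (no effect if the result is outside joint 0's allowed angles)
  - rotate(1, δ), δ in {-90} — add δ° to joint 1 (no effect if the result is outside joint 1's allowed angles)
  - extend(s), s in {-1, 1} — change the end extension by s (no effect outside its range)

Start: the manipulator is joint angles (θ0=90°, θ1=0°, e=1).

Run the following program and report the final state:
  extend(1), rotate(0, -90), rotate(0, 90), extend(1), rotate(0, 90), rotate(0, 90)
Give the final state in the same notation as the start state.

joint angles (θ0=270°, θ1=0°, e=3)

from: joint angles (θ0=90°, θ1=0°, e=1)
1. extend(1) → joint angles (θ0=90°, θ1=0°, e=2)
2. rotate(0, -90) → joint angles (θ0=0°, θ1=0°, e=2)
3. rotate(0, 90) → joint angles (θ0=90°, θ1=0°, e=2)
4. extend(1) → joint angles (θ0=90°, θ1=0°, e=3)
5. rotate(0, 90) → joint angles (θ0=180°, θ1=0°, e=3)
6. rotate(0, 90) → joint angles (θ0=270°, θ1=0°, e=3)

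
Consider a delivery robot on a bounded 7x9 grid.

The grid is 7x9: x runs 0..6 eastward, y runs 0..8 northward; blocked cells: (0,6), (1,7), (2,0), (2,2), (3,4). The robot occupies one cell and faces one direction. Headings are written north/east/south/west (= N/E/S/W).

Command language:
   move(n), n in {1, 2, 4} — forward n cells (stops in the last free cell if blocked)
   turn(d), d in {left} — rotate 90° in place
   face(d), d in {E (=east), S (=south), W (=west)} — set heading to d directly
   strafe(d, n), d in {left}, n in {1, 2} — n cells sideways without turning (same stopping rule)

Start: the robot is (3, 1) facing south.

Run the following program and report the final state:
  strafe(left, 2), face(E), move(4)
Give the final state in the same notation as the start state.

begin: (3, 1) facing south
step 1 (strafe(left, 2)): (5, 1) facing south
step 2 (face(E)): (5, 1) facing east
step 3 (move(4)): (6, 1) facing east

(6, 1) facing east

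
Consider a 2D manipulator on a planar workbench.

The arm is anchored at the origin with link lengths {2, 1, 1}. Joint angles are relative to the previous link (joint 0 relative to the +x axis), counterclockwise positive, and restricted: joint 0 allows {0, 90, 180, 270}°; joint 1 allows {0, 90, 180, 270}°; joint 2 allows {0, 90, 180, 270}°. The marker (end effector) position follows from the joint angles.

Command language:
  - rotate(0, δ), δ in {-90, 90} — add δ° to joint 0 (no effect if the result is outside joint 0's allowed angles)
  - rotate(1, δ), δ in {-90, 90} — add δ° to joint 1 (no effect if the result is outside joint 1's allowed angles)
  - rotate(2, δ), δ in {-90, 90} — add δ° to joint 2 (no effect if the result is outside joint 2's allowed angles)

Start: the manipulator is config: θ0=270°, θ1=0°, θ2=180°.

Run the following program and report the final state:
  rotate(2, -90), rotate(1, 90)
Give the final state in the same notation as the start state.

config: θ0=270°, θ1=90°, θ2=90°

initial: config: θ0=270°, θ1=0°, θ2=180°
t=1 rotate(2, -90) ⇒ config: θ0=270°, θ1=0°, θ2=90°
t=2 rotate(1, 90) ⇒ config: θ0=270°, θ1=90°, θ2=90°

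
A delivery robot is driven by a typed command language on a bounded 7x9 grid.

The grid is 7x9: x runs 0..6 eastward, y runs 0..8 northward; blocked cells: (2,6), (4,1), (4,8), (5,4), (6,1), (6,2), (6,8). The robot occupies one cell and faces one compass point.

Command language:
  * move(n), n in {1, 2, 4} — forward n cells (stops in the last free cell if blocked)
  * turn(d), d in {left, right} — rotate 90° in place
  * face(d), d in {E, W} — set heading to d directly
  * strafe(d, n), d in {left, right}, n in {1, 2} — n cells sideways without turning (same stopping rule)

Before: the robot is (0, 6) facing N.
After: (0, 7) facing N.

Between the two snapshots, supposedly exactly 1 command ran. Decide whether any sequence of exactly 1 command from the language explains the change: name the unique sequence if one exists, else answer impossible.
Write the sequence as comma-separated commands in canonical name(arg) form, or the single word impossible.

key: heading stays N — the single command does not turn
from: (0, 6) facing N
1. move(1) → (0, 7) facing N
no rival 1-sequence matches.

move(1)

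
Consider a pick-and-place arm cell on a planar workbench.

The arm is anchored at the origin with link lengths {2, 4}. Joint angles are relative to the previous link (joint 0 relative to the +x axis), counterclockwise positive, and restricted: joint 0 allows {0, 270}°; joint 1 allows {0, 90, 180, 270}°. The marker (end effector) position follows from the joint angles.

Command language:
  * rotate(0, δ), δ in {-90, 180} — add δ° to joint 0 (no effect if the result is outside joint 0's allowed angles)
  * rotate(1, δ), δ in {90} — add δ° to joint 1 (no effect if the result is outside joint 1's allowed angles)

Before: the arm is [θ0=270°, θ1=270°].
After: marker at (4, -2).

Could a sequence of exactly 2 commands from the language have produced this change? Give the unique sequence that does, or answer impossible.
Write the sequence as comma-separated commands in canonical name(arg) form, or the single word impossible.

initial: [θ0=270°, θ1=270°]
t=1 rotate(1, 90) ⇒ [θ0=270°, θ1=0°]
t=2 rotate(1, 90) ⇒ [θ0=270°, θ1=90°]
no other 2-command option fits: unique.

rotate(1, 90), rotate(1, 90)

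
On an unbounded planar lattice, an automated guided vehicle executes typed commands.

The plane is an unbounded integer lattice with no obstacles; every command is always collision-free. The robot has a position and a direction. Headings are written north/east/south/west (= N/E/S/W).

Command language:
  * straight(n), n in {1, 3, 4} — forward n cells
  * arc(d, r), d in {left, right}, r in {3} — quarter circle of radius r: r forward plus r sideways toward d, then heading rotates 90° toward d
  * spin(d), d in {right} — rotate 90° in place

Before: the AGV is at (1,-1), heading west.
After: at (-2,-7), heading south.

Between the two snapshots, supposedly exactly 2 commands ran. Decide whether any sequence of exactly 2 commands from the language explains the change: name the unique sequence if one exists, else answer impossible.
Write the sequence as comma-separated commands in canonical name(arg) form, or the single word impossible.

key: order matters: swapping arc(left, 3) and straight(3) lands elsewhere
from: at (1,-1), heading west
step 1 (arc(left, 3)): at (-2,-4), heading south
step 2 (straight(3)): at (-2,-7), heading south
no other 2-command option fits: unique.

arc(left, 3), straight(3)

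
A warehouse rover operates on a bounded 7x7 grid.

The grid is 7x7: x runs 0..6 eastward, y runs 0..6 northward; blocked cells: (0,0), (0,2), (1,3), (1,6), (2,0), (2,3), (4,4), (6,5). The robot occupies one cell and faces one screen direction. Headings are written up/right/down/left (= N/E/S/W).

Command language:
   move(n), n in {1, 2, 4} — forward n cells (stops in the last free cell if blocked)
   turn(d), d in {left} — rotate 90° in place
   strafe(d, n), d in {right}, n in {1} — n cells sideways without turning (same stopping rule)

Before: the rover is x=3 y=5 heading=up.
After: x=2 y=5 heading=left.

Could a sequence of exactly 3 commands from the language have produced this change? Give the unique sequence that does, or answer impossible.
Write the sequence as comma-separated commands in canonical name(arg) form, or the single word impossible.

strafe(right, 1), turn(left), move(2)

key: order matters: swapping strafe(right, 1) and move(2) lands elsewhere
start: x=3 y=5 heading=up
[1] after strafe(right, 1): x=4 y=5 heading=up
[2] after turn(left): x=4 y=5 heading=left
[3] after move(2): x=2 y=5 heading=left
all 125 alternatives checked — unique.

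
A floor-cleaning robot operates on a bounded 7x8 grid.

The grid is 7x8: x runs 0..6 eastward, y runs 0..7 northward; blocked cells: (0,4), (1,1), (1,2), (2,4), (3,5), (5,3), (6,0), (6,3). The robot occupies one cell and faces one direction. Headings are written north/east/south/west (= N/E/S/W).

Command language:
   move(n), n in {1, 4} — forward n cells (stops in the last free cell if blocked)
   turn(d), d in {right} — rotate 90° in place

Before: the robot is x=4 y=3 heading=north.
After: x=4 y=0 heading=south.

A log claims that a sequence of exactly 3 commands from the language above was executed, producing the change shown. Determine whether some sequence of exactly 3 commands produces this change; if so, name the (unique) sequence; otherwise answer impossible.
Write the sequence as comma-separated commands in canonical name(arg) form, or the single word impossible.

turn(right), turn(right), move(4)

key: move(4) runs into the grid edge before its full distance
start: x=4 y=3 heading=north
step 1 (turn(right)): x=4 y=3 heading=east
step 2 (turn(right)): x=4 y=3 heading=south
step 3 (move(4)): x=4 y=0 heading=south
no rival 3-sequence matches.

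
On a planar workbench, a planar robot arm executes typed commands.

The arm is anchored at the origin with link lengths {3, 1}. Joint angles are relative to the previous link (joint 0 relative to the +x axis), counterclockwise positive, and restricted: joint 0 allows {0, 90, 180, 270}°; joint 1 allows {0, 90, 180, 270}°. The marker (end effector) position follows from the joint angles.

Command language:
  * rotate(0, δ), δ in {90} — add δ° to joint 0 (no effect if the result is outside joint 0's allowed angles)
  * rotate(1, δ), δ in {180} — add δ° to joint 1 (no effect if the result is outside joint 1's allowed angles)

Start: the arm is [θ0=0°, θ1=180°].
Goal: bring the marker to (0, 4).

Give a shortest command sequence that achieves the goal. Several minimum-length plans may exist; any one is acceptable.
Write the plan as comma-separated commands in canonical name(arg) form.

rotate(0, 90), rotate(1, 180)

initial: [θ0=0°, θ1=180°]
1. rotate(0, 90) → [θ0=90°, θ1=180°]
2. rotate(1, 180) → [θ0=90°, θ1=0°]
nothing shorter than 2 reaches the goal.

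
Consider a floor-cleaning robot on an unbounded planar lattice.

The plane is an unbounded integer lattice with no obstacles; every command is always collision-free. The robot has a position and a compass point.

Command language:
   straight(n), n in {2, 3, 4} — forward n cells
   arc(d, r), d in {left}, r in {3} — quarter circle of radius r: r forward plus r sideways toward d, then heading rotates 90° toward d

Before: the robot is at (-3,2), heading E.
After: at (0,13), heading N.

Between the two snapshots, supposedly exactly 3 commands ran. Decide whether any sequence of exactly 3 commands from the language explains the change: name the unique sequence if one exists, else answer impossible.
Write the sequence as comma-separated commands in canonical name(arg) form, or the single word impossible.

key: running straight(4) before arc(left, 3) would end elsewhere — order is forced
from: at (-3,2), heading E
[1] after arc(left, 3): at (0,5), heading N
[2] after straight(4): at (0,9), heading N
[3] after straight(4): at (0,13), heading N
uniquely the one of 64 3-step routes that fits.

arc(left, 3), straight(4), straight(4)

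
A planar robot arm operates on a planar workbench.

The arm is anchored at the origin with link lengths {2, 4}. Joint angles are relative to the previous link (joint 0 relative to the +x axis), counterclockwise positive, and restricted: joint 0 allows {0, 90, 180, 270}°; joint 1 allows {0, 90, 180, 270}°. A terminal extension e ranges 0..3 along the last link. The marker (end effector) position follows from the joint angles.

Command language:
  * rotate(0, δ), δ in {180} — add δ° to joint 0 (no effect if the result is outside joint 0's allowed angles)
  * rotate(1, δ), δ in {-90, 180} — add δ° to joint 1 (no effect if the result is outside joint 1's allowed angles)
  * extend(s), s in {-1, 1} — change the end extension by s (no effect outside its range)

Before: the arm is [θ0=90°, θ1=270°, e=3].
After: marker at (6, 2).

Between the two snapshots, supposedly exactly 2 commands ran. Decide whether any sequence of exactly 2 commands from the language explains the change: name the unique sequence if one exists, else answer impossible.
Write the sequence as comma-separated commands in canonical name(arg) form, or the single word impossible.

extend(1), extend(-1)

key: order matters: swapping extend(1) and extend(-1) lands elsewhere
from: [θ0=90°, θ1=270°, e=3]
1. extend(1) → [θ0=90°, θ1=270°, e=3]
2. extend(-1) → [θ0=90°, θ1=270°, e=2]
no rival 2-sequence matches.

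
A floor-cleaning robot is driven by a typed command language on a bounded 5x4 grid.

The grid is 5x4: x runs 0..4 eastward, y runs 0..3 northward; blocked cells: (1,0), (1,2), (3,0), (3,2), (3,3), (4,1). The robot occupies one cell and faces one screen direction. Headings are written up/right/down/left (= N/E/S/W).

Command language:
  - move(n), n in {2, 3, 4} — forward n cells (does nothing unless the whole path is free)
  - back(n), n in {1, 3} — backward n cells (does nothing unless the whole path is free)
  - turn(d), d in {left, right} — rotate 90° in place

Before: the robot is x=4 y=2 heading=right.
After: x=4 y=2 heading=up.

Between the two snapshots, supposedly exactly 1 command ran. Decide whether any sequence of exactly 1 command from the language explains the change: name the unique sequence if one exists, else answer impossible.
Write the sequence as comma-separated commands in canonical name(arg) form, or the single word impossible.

turn(left)

key: parked at (4,2) the whole time — nothing moves the robot
from: x=4 y=2 heading=right
[1] after turn(left): x=4 y=2 heading=up
all 7 alternatives checked — unique.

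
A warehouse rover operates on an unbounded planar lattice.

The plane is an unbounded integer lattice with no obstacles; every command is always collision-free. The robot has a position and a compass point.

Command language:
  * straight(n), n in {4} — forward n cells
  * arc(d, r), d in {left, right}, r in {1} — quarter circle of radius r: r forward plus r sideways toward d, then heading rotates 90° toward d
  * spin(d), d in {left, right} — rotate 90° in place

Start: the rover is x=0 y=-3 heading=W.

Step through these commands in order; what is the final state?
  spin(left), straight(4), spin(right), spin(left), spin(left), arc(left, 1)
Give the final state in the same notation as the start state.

t0: x=0 y=-3 heading=W
step 1 (spin(left)): x=0 y=-3 heading=S
step 2 (straight(4)): x=0 y=-7 heading=S
step 3 (spin(right)): x=0 y=-7 heading=W
step 4 (spin(left)): x=0 y=-7 heading=S
step 5 (spin(left)): x=0 y=-7 heading=E
step 6 (arc(left, 1)): x=1 y=-6 heading=N

x=1 y=-6 heading=N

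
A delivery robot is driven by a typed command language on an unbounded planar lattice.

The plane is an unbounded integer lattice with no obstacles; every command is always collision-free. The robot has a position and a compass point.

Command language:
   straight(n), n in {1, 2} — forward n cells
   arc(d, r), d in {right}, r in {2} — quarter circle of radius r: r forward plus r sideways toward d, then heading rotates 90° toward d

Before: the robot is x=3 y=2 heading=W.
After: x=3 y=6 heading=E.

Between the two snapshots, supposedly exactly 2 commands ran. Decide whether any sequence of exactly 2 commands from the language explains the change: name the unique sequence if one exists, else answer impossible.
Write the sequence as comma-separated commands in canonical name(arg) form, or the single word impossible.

key: position moved to (3,6) AND the heading swung to E — translation plus rotation needed
from: x=3 y=2 heading=W
step 1 (arc(right, 2)): x=1 y=4 heading=N
step 2 (arc(right, 2)): x=3 y=6 heading=E
uniquely the one of 9 2-step routes that fits.

arc(right, 2), arc(right, 2)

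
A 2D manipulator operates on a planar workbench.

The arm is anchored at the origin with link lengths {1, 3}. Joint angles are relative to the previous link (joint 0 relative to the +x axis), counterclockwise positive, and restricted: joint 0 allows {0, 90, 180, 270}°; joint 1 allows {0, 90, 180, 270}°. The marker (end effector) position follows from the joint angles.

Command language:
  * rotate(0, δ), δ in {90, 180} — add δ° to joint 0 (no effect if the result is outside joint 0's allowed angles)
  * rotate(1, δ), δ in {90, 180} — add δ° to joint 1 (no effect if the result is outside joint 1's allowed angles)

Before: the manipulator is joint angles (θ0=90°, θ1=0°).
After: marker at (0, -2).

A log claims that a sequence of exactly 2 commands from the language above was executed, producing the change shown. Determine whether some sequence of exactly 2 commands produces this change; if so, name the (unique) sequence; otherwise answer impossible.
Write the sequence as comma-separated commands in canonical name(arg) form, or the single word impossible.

rotate(1, 90), rotate(1, 90)

begin: joint angles (θ0=90°, θ1=0°)
t=1 rotate(1, 90) ⇒ joint angles (θ0=90°, θ1=90°)
t=2 rotate(1, 90) ⇒ joint angles (θ0=90°, θ1=180°)
no other 2-command option fits: unique.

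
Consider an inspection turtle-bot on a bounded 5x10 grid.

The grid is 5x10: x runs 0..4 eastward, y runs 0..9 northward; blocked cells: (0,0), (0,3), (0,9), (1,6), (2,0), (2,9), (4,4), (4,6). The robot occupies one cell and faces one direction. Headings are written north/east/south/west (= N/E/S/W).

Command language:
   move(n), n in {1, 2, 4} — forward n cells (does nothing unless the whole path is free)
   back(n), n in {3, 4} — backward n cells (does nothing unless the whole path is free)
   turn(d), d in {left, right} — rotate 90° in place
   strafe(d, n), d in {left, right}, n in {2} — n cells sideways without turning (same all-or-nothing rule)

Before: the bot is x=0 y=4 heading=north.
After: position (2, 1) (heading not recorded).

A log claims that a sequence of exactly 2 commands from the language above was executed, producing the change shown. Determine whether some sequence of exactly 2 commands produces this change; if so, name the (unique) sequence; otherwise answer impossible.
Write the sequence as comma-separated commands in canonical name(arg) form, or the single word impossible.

strafe(right, 2), back(3)

key: order matters: swapping strafe(right, 2) and back(3) lands elsewhere
initial: x=0 y=4 heading=north
step 1 (strafe(right, 2)): x=2 y=4 heading=north
step 2 (back(3)): x=2 y=1 heading=north
no other 2-command option fits: unique.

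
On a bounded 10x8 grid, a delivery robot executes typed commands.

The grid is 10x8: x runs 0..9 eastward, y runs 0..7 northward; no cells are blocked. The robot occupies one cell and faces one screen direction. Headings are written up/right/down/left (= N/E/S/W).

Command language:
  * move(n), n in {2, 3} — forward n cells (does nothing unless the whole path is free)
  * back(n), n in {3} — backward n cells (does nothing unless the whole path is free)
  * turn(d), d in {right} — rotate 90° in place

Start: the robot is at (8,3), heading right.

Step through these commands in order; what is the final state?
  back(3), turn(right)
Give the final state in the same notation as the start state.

at (5,3), heading down

initial: at (8,3), heading right
t=1 back(3) ⇒ at (5,3), heading right
t=2 turn(right) ⇒ at (5,3), heading down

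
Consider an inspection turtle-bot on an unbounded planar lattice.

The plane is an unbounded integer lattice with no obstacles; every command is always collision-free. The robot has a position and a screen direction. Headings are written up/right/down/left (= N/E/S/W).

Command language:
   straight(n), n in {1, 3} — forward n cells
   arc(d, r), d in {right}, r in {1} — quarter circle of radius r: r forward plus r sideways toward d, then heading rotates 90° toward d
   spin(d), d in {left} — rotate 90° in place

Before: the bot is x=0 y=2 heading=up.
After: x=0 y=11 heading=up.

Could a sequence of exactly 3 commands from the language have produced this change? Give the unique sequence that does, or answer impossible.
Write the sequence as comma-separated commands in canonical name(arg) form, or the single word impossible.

straight(3), straight(3), straight(3)

key: heading stays N — no command in the sequence turns
begin: x=0 y=2 heading=up
[1] after straight(3): x=0 y=5 heading=up
[2] after straight(3): x=0 y=8 heading=up
[3] after straight(3): x=0 y=11 heading=up
all 64 alternatives checked — unique.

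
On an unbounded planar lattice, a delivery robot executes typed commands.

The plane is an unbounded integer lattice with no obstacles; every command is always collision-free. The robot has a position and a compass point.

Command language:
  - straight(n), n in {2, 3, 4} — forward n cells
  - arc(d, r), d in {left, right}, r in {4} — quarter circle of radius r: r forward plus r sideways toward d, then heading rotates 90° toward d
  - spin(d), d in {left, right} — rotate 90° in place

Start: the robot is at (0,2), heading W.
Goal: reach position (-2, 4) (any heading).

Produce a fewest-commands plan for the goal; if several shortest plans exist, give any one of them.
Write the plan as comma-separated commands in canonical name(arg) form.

initial: at (0,2), heading W
1. straight(2) → at (-2,2), heading W
2. spin(right) → at (-2,2), heading N
3. straight(2) → at (-2,4), heading N
shorter routes all fall short; 3 is best.

straight(2), spin(right), straight(2)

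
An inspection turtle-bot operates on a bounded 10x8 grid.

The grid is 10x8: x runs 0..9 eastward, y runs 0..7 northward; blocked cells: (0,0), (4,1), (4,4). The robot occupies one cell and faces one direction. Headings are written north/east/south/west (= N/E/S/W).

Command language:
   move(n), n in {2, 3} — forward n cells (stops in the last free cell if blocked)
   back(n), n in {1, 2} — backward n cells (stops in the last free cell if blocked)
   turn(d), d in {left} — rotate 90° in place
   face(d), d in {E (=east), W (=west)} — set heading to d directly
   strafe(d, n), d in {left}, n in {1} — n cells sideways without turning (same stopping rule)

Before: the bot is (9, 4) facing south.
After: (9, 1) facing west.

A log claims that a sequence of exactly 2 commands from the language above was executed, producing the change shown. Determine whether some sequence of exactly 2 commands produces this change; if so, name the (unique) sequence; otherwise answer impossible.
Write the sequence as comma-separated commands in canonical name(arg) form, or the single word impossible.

move(3), face(W)

key: position moved to (9,1) AND the heading swung to W — translation plus rotation needed
start: (9, 4) facing south
1. move(3) → (9, 1) facing south
2. face(W) → (9, 1) facing west
all 64 alternatives checked — unique.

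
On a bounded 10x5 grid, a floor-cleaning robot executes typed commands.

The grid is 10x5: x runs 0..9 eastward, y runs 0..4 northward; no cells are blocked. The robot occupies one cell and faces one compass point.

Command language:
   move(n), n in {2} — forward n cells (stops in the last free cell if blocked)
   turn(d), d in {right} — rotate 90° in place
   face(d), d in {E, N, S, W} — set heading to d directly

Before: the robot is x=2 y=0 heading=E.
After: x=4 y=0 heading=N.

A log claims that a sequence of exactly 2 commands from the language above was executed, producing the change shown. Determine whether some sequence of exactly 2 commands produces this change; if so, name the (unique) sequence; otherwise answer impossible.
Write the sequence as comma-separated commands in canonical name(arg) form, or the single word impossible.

key: position moved to (4,0) AND the heading swung to N — translation plus rotation needed
start: x=2 y=0 heading=E
[1] after move(2): x=4 y=0 heading=E
[2] after face(N): x=4 y=0 heading=N
uniquely the one of 36 2-step routes that fits.

move(2), face(N)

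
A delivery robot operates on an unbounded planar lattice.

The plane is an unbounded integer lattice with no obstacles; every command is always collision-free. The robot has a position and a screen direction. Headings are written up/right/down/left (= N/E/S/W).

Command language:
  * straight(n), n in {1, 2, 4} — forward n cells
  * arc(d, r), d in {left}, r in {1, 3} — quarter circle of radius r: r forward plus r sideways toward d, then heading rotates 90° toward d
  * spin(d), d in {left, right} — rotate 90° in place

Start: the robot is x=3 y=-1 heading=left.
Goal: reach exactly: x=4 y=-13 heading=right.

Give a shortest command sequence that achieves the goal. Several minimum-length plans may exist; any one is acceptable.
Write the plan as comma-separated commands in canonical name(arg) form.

arc(left, 3), straight(4), straight(2), arc(left, 3), straight(1)

start: x=3 y=-1 heading=left
1. arc(left, 3) → x=0 y=-4 heading=down
2. straight(4) → x=0 y=-8 heading=down
3. straight(2) → x=0 y=-10 heading=down
4. arc(left, 3) → x=3 y=-13 heading=right
5. straight(1) → x=4 y=-13 heading=right
nothing shorter than 5 reaches the goal.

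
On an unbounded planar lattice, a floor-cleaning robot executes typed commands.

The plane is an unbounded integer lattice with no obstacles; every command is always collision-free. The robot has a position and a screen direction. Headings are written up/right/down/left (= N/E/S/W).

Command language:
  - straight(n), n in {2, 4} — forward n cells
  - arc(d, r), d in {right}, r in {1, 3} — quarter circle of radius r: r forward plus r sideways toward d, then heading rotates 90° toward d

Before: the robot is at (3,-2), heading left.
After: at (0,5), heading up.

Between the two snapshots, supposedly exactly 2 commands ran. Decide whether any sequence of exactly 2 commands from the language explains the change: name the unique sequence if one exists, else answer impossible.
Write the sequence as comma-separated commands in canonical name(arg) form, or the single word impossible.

key: running straight(4) before arc(right, 3) would end elsewhere — order is forced
begin: at (3,-2), heading left
1. arc(right, 3) → at (0,1), heading up
2. straight(4) → at (0,5), heading up
no rival 2-sequence matches.

arc(right, 3), straight(4)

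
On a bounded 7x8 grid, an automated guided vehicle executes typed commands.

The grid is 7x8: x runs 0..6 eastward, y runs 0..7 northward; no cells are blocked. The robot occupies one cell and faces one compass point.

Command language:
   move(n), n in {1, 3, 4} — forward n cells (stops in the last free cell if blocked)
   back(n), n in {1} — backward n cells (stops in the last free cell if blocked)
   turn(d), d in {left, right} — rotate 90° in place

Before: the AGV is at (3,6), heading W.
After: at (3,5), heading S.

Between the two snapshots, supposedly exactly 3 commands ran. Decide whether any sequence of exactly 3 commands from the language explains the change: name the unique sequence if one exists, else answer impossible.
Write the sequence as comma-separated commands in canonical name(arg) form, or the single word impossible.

every 3-command combo misses the target.

impossible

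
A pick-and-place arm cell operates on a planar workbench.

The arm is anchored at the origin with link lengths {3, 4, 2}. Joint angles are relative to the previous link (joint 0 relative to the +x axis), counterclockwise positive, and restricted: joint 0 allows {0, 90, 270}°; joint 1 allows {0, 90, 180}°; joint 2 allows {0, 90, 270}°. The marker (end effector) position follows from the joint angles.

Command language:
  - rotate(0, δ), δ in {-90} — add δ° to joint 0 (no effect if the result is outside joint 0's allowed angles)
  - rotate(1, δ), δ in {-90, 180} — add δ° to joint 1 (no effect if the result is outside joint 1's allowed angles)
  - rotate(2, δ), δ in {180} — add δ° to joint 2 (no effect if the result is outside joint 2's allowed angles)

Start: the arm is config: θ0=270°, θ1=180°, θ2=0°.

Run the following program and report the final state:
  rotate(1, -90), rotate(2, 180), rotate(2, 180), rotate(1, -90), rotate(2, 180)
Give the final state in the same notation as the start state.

t0: config: θ0=270°, θ1=180°, θ2=0°
step 1 (rotate(1, -90)): config: θ0=270°, θ1=90°, θ2=0°
step 2 (rotate(2, 180)): config: θ0=270°, θ1=90°, θ2=0°
step 3 (rotate(2, 180)): config: θ0=270°, θ1=90°, θ2=0°
step 4 (rotate(1, -90)): config: θ0=270°, θ1=0°, θ2=0°
step 5 (rotate(2, 180)): config: θ0=270°, θ1=0°, θ2=0°

config: θ0=270°, θ1=0°, θ2=0°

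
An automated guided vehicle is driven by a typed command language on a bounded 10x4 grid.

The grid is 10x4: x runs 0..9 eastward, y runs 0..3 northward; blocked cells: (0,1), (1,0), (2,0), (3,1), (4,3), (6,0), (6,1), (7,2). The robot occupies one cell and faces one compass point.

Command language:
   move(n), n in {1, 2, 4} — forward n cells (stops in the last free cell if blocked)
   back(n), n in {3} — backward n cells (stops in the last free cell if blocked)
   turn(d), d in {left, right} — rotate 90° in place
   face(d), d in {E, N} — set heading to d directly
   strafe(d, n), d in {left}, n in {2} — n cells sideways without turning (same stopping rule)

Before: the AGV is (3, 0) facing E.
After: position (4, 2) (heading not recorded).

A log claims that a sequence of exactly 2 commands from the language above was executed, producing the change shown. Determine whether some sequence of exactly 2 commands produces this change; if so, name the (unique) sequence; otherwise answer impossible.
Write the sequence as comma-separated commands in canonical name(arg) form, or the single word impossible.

key: running strafe(left, 2) before move(1) would end elsewhere — order is forced
begin: (3, 0) facing E
[1] after move(1): (4, 0) facing E
[2] after strafe(left, 2): (4, 2) facing E
uniquely the one of 81 2-step routes that fits.

move(1), strafe(left, 2)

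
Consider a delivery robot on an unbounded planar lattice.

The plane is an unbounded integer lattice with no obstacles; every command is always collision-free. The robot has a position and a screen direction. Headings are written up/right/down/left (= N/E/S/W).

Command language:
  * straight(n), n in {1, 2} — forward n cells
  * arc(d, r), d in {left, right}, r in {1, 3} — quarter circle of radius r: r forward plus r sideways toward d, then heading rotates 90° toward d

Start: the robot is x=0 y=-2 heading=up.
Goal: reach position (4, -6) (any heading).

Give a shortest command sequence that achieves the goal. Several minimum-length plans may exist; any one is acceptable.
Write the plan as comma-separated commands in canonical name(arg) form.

arc(right, 1), arc(right, 3), straight(2)

from: x=0 y=-2 heading=up
t=1 arc(right, 1) ⇒ x=1 y=-1 heading=right
t=2 arc(right, 3) ⇒ x=4 y=-4 heading=down
t=3 straight(2) ⇒ x=4 y=-6 heading=down
shorter routes all fall short; 3 is best.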